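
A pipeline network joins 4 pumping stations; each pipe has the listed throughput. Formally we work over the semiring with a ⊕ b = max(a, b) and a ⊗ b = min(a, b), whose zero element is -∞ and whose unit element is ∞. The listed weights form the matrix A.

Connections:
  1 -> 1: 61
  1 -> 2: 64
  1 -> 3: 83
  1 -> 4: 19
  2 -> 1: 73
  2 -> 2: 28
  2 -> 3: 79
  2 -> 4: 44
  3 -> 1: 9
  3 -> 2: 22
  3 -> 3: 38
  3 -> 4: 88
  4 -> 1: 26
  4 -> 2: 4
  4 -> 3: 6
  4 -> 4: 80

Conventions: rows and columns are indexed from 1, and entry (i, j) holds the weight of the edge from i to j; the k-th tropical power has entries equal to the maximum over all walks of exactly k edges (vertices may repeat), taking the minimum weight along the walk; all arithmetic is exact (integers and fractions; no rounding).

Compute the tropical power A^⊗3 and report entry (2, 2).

A^⊗2:
  [64, 61, 64, 83]
  [61, 64, 73, 79]
  [26, 22, 38, 80]
  [26, 26, 26, 80]
A^⊗3:
  [61, 64, 64, 80]
  [64, 61, 64, 79]
  [26, 26, 38, 80]
  [26, 26, 26, 80]
Key observation: the optimum is the walk 2->1->1->2, with weight 73 min 61 min 64 = 61.
Optimal value attained by: walk 2->1->1->2.
Answer: (A^⊗3)[2][2] = 61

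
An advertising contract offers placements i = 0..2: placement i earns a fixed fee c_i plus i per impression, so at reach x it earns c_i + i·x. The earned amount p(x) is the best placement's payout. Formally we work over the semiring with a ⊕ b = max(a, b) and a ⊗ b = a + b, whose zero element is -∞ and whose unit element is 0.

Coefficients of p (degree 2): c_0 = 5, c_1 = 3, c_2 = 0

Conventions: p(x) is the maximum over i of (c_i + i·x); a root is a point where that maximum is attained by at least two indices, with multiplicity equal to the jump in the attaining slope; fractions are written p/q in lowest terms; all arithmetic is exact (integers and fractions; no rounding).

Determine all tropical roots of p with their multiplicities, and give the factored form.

hull edge (i=0, c=5) to (i=1, c=3): slope -2, span 1
hull edge (i=1, c=3) to (i=2, c=0): slope -3, span 1
Factored form: p(x) = 0 ⊗ (x ⊕ 2) ⊗ (x ⊕ 3)
Answer: roots = 2 (mult 1), 3 (mult 1)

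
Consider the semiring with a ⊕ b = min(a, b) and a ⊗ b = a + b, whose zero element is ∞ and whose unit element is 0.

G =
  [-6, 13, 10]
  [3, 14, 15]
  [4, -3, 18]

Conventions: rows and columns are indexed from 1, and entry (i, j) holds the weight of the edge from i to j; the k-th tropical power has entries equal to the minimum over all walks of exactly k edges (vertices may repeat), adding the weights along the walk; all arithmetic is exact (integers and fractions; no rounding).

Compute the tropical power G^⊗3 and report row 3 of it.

G^⊗2:
  [-12, 7, 4]
  [-3, 12, 13]
  [-2, 11, 12]
G^⊗3:
  [-18, 1, -2]
  [-9, 10, 7]
  [-8, 9, 8]
Answer: row 3 of G^⊗3 = [-8, 9, 8]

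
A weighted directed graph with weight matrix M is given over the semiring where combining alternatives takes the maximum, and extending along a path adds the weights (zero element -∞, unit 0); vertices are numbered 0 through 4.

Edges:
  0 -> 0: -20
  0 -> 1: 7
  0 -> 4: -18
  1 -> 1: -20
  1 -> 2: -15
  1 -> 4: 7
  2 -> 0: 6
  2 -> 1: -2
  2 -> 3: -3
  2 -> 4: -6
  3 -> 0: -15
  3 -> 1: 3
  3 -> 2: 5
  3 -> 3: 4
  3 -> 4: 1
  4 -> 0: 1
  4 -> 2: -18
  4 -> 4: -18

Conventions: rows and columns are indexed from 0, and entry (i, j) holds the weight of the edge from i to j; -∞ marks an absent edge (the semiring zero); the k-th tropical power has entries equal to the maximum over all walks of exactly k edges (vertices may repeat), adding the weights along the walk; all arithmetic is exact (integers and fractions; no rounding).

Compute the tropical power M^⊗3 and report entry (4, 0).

M^⊗2:
  [-17, -13, -8, -∞, 14]
  [8, -17, -11, -18, -11]
  [-5, 13, 2, 1, 5]
  [11, 7, 9, 8, 10]
  [-12, 8, -36, -21, -17]
M^⊗3:
  [15, -10, -4, -11, -4]
  [-5, 15, -13, -14, -10]
  [8, 4, 6, 5, 20]
  [15, 18, 13, 12, 14]
  [-16, -5, -7, -17, 15]
Key observation: the optimum is the walk 4->0->4->0, with weight 1 + (-18) + 1 = -16.
Optimal value attained by: walk 4->0->4->0.
Answer: (M^⊗3)[4][0] = -16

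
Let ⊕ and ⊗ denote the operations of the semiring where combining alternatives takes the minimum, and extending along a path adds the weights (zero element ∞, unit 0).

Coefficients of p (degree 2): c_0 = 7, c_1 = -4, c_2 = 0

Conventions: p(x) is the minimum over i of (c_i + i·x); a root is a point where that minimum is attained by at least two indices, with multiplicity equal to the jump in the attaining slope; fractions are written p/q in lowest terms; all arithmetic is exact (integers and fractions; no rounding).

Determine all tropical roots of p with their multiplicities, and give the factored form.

hull edge (i=0, c=7) to (i=1, c=-4): slope -11, span 1
hull edge (i=1, c=-4) to (i=2, c=0): slope 4, span 1
Factored form: p(x) = 0 ⊗ (x ⊕ (-4)) ⊗ (x ⊕ 11)
Answer: roots = -4 (mult 1), 11 (mult 1)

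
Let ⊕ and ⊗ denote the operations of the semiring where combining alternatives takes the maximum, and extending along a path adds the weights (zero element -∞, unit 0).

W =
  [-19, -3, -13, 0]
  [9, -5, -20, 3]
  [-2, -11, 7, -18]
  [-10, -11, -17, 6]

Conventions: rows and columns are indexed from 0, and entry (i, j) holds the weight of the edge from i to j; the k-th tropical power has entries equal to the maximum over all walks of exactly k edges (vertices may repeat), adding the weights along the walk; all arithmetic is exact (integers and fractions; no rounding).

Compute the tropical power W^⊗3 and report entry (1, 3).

W^⊗2:
  [6, -8, -6, 6]
  [4, 6, -4, 9]
  [5, -4, 14, -2]
  [-2, -5, -10, 12]
W^⊗3:
  [1, 3, 1, 12]
  [15, 1, 3, 15]
  [12, 3, 21, 5]
  [4, 1, -3, 18]
Key observation: the optimum is the walk 1->0->3->3, with weight 9 + 0 + 6 = 15.
Optimal value attained by: walk 1->0->3->3.
Answer: (W^⊗3)[1][3] = 15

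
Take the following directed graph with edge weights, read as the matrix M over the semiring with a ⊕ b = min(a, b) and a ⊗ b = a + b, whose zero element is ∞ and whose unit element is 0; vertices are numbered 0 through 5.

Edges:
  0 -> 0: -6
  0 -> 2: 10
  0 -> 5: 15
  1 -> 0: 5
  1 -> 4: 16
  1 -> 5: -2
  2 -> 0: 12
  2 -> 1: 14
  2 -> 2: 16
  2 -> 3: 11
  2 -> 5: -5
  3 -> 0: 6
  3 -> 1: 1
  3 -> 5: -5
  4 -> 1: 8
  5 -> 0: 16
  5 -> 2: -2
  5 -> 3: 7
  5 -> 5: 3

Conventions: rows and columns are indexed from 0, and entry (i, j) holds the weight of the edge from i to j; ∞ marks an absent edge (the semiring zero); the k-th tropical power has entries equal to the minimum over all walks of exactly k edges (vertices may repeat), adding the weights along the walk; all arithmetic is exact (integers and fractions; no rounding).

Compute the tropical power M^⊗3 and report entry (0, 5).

M^⊗2:
  [-12, 24, 4, 21, ∞, 5]
  [-1, 24, -4, 5, ∞, 1]
  [6, 12, -7, 2, 30, -2]
  [0, ∞, -7, 2, 17, -2]
  [13, ∞, ∞, ∞, 24, 6]
  [10, 8, 1, 9, ∞, -7]
M^⊗3:
  [-18, 18, -2, 12, 40, -1]
  [-7, 6, -1, 7, 40, -9]
  [0, 3, -4, 4, 28, -12]
  [-6, 3, -4, 4, ∞, -12]
  [7, 32, 4, 13, ∞, 9]
  [4, 10, -9, 0, 24, -4]
Key observation: the optimum is the walk 0->0->2->5, with weight (-6) + 10 + (-5) = -1.
Optimal value attained by: walk 0->0->2->5.
Answer: (M^⊗3)[0][5] = -1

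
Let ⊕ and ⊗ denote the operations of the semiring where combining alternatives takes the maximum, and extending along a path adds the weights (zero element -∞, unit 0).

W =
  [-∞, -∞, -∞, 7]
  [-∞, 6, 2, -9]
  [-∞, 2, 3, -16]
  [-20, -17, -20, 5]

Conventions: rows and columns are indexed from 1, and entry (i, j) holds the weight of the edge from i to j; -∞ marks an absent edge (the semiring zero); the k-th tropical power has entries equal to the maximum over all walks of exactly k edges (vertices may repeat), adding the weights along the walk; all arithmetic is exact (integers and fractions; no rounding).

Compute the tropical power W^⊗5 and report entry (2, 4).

W^⊗2:
  [-13, -10, -13, 12]
  [-29, 12, 8, -3]
  [-36, 8, 6, -7]
  [-15, -11, -15, 10]
W^⊗3:
  [-8, -4, -8, 17]
  [-23, 18, 14, 3]
  [-27, 14, 10, -1]
  [-10, -5, -9, 15]
W^⊗4:
  [-3, 2, -2, 22]
  [-17, 24, 20, 9]
  [-21, 20, 16, 5]
  [-5, 1, -3, 20]
W^⊗5:
  [2, 8, 4, 27]
  [-11, 30, 26, 15]
  [-15, 26, 22, 11]
  [0, 7, 3, 25]
Key observation: the optimum is the walk 2->2->2->2->2->4, with weight 6 + 6 + 6 + 6 + (-9) = 15.
Optimal value attained by: walk 2->2->2->2->2->4.
Answer: (W^⊗5)[2][4] = 15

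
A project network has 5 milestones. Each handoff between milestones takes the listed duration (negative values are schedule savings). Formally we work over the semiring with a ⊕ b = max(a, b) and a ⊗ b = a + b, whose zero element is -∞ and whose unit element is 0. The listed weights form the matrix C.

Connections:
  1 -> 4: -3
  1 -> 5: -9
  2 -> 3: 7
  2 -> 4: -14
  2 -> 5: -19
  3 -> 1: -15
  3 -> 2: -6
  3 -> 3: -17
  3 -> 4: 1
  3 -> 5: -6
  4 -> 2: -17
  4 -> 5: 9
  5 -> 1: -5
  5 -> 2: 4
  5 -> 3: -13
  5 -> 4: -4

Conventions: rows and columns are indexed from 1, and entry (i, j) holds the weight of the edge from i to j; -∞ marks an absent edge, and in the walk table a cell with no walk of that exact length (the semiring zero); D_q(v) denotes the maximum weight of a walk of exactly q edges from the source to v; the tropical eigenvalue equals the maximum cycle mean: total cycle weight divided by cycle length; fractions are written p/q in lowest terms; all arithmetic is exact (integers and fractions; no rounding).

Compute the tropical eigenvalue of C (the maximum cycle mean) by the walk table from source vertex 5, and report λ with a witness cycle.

q=0: [-∞, -∞, -∞, -∞, 0]
q=1: [-5, 4, -13, -4, -∞]
q=2: [-28, -19, 11, -8, 5]
q=3: [0, 9, -6, 12, 5]
q=4: [0, 9, 16, 1, 21]
q=5: [16, 25, 16, 17, 10]
Optimal cycle mean attained by: cycle 2->3->4->5->2, total 7 + 1 + 9 + 4, length 4.
Answer: λ = 21/4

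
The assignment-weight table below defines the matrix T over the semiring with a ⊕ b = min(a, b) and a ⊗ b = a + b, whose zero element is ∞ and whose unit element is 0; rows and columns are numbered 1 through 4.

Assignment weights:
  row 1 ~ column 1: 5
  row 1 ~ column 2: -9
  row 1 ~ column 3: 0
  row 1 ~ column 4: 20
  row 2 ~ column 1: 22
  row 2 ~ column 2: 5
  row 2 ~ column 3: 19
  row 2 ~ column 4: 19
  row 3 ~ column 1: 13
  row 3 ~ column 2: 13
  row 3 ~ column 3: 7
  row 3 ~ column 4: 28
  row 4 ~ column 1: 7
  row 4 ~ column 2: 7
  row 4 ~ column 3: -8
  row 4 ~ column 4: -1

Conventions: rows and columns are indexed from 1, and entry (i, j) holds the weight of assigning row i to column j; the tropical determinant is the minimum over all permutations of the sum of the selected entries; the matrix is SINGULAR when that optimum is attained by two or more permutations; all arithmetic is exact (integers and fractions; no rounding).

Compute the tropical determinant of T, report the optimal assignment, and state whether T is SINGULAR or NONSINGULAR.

σ = (1, 2, 3, 4): 5 + 5 + 7 + (-1) = 16
σ = (1, 2, 4, 3): 5 + 5 + 28 + (-8) = 30
σ = (1, 3, 2, 4): 5 + 19 + 13 + (-1) = 36
σ = (1, 3, 4, 2): 5 + 19 + 28 + 7 = 59
σ = (1, 4, 2, 3): 5 + 19 + 13 + (-8) = 29
σ = (1, 4, 3, 2): 5 + 19 + 7 + 7 = 38
σ = (2, 1, 3, 4): (-9) + 22 + 7 + (-1) = 19
σ = (2, 1, 4, 3): (-9) + 22 + 28 + (-8) = 33
σ = (2, 3, 1, 4): (-9) + 19 + 13 + (-1) = 22
σ = (2, 3, 4, 1): (-9) + 19 + 28 + 7 = 45
σ = (2, 4, 1, 3): (-9) + 19 + 13 + (-8) = 15
σ = (2, 4, 3, 1): (-9) + 19 + 7 + 7 = 24
σ = (3, 1, 2, 4): 0 + 22 + 13 + (-1) = 34
σ = (3, 1, 4, 2): 0 + 22 + 28 + 7 = 57
σ = (3, 2, 1, 4): 0 + 5 + 13 + (-1) = 17
σ = (3, 2, 4, 1): 0 + 5 + 28 + 7 = 40
σ = (3, 4, 1, 2): 0 + 19 + 13 + 7 = 39
σ = (3, 4, 2, 1): 0 + 19 + 13 + 7 = 39
σ = (4, 1, 2, 3): 20 + 22 + 13 + (-8) = 47
σ = (4, 1, 3, 2): 20 + 22 + 7 + 7 = 56
σ = (4, 2, 1, 3): 20 + 5 + 13 + (-8) = 30
σ = (4, 2, 3, 1): 20 + 5 + 7 + 7 = 39
σ = (4, 3, 1, 2): 20 + 19 + 13 + 7 = 59
σ = (4, 3, 2, 1): 20 + 19 + 13 + 7 = 59
Optimal value attained by: σ = (2, 4, 1, 3).
Answer: det⊕(T) = 15; verdict: NONSINGULAR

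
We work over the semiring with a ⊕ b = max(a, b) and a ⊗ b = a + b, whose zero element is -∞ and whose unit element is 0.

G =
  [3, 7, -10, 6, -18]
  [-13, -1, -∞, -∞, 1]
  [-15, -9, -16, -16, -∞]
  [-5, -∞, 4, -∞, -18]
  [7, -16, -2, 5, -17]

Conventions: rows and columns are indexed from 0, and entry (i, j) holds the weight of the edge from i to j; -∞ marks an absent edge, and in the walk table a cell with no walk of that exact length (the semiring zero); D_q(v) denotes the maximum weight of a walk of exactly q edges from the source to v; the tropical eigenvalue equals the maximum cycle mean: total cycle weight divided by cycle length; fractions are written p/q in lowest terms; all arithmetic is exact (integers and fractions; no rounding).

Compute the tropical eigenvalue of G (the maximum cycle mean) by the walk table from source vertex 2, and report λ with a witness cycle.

q=0: [-∞, -∞, 0, -∞, -∞]
q=1: [-15, -9, -16, -16, -∞]
q=2: [-12, -8, -12, -9, -8]
q=3: [-1, -5, -5, -3, -7]
q=4: [2, 6, 1, 5, -4]
q=5: [5, 9, 9, 8, 7]
Optimal cycle mean attained by: cycle 0->1->4->0, total 7 + 1 + 7, length 3.
Answer: λ = 5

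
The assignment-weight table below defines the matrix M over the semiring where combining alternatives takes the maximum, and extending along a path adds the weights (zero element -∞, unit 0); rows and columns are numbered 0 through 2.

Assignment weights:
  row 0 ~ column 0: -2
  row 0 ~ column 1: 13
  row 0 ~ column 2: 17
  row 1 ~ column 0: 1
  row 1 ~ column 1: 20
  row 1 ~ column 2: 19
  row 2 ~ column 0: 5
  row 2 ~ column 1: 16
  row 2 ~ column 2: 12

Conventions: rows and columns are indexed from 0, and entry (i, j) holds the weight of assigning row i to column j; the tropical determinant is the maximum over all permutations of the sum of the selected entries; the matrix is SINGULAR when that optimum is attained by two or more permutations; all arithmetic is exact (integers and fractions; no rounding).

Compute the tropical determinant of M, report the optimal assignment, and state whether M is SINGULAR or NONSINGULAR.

σ = (0, 1, 2): (-2) + 20 + 12 = 30
σ = (0, 2, 1): (-2) + 19 + 16 = 33
σ = (1, 0, 2): 13 + 1 + 12 = 26
σ = (1, 2, 0): 13 + 19 + 5 = 37
σ = (2, 0, 1): 17 + 1 + 16 = 34
σ = (2, 1, 0): 17 + 20 + 5 = 42
Optimal value attained by: σ = (2, 1, 0).
Answer: det⊕(M) = 42; verdict: NONSINGULAR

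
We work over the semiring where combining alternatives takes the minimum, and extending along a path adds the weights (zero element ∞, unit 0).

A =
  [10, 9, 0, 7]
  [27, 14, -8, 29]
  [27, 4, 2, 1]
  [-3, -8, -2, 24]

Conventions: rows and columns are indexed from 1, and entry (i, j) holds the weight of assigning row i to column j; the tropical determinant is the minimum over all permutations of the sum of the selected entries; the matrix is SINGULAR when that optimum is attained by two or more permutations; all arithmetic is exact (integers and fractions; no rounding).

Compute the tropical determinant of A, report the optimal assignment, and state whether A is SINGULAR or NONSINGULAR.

σ = (1, 2, 3, 4): 10 + 14 + 2 + 24 = 50
σ = (1, 2, 4, 3): 10 + 14 + 1 + (-2) = 23
σ = (1, 3, 2, 4): 10 + (-8) + 4 + 24 = 30
σ = (1, 3, 4, 2): 10 + (-8) + 1 + (-8) = -5
σ = (1, 4, 2, 3): 10 + 29 + 4 + (-2) = 41
σ = (1, 4, 3, 2): 10 + 29 + 2 + (-8) = 33
σ = (2, 1, 3, 4): 9 + 27 + 2 + 24 = 62
σ = (2, 1, 4, 3): 9 + 27 + 1 + (-2) = 35
σ = (2, 3, 1, 4): 9 + (-8) + 27 + 24 = 52
σ = (2, 3, 4, 1): 9 + (-8) + 1 + (-3) = -1
σ = (2, 4, 1, 3): 9 + 29 + 27 + (-2) = 63
σ = (2, 4, 3, 1): 9 + 29 + 2 + (-3) = 37
σ = (3, 1, 2, 4): 0 + 27 + 4 + 24 = 55
σ = (3, 1, 4, 2): 0 + 27 + 1 + (-8) = 20
σ = (3, 2, 1, 4): 0 + 14 + 27 + 24 = 65
σ = (3, 2, 4, 1): 0 + 14 + 1 + (-3) = 12
σ = (3, 4, 1, 2): 0 + 29 + 27 + (-8) = 48
σ = (3, 4, 2, 1): 0 + 29 + 4 + (-3) = 30
σ = (4, 1, 2, 3): 7 + 27 + 4 + (-2) = 36
σ = (4, 1, 3, 2): 7 + 27 + 2 + (-8) = 28
σ = (4, 2, 1, 3): 7 + 14 + 27 + (-2) = 46
σ = (4, 2, 3, 1): 7 + 14 + 2 + (-3) = 20
σ = (4, 3, 1, 2): 7 + (-8) + 27 + (-8) = 18
σ = (4, 3, 2, 1): 7 + (-8) + 4 + (-3) = 0
Optimal value attained by: σ = (1, 3, 4, 2).
Answer: det⊕(A) = -5; verdict: NONSINGULAR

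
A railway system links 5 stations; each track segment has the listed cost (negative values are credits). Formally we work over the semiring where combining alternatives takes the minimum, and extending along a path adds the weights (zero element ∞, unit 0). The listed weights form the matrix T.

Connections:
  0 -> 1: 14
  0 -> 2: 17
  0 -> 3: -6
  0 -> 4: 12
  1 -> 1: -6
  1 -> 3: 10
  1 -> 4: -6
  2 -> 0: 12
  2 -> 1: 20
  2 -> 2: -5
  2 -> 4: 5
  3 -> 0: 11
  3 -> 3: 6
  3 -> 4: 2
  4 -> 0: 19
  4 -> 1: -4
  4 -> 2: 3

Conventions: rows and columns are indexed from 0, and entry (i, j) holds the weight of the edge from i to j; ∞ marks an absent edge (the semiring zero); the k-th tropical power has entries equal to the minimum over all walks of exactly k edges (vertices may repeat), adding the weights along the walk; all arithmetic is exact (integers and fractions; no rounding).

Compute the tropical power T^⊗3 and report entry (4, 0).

T^⊗2:
  [5, 8, 12, 0, -4]
  [13, -12, -3, 4, -12]
  [7, 1, -10, 6, 0]
  [17, -2, 5, 5, 8]
  [15, -10, -2, 6, -10]
T^⊗3:
  [11, -8, -1, -1, 2]
  [7, -18, -9, -2, -18]
  [2, -5, -15, 1, -5]
  [16, -8, 0, 8, -8]
  [9, -16, -7, 0, -16]
Key observation: the optimum is the walk 4->1->4->0, with weight (-4) + (-6) + 19 = 9.
Optimal value attained by: walk 4->1->4->0.
Answer: (T^⊗3)[4][0] = 9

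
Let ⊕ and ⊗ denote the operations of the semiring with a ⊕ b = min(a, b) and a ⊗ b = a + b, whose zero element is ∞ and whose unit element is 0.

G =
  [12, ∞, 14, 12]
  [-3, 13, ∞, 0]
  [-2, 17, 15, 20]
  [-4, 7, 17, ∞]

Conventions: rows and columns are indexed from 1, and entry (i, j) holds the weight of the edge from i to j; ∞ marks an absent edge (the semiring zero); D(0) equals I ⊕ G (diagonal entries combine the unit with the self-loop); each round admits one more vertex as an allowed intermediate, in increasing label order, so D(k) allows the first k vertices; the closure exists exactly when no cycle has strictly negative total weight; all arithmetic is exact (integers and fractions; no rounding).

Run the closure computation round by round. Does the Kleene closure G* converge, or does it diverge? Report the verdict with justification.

D(0):
  [0, ∞, 14, 12]
  [-3, 0, ∞, 0]
  [-2, 17, 0, 20]
  [-4, 7, 17, 0]
D(1):
  [0, ∞, 14, 12]
  [-3, 0, 11, 0]
  [-2, 17, 0, 10]
  [-4, 7, 10, 0]
D(2):
  [0, ∞, 14, 12]
  [-3, 0, 11, 0]
  [-2, 17, 0, 10]
  [-4, 7, 10, 0]
D(3):
  [0, 31, 14, 12]
  [-3, 0, 11, 0]
  [-2, 17, 0, 10]
  [-4, 7, 10, 0]
D(4):
  [0, 19, 14, 12]
  [-4, 0, 10, 0]
  [-2, 17, 0, 10]
  [-4, 7, 10, 0]
Key observation: every diagonal entry stays at the unit through all rounds, so no improving cycle exists.
Answer: CONVERGES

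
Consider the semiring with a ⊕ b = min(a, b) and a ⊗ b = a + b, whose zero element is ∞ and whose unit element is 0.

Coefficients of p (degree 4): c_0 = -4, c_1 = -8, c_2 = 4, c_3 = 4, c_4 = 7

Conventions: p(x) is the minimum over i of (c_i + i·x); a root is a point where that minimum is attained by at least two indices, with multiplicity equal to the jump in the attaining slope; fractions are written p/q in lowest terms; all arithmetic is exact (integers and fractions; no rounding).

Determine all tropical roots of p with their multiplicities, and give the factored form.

hull edge (i=0, c=-4) to (i=1, c=-8): slope -4, span 1
hull edge (i=1, c=-8) to (i=4, c=7): slope 5, span 3
Factored form: p(x) = 7 ⊗ (x ⊕ (-5)) ⊗ (x ⊕ (-5)) ⊗ (x ⊕ (-5)) ⊗ (x ⊕ 4)
Answer: roots = -5 (mult 3), 4 (mult 1)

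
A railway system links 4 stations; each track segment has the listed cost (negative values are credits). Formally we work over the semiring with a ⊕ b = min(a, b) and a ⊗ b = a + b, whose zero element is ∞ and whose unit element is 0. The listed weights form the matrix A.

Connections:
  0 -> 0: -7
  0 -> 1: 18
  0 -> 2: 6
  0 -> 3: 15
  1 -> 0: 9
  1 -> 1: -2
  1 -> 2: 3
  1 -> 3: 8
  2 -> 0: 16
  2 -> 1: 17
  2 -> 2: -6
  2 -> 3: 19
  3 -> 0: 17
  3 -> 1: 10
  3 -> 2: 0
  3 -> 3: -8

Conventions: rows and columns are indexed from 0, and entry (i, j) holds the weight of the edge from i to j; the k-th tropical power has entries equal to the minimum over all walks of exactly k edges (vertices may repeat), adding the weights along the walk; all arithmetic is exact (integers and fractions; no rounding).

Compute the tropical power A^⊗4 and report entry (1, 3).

A^⊗2:
  [-14, 11, -1, 7]
  [2, -4, -3, 0]
  [9, 11, -12, 11]
  [9, 2, -8, -16]
A^⊗3:
  [-21, 4, -8, -1]
  [-5, -6, -9, -8]
  [2, 5, -18, 3]
  [1, -6, -16, -24]
A^⊗4:
  [-28, -3, -15, -9]
  [-12, -8, -15, -16]
  [-5, -1, -24, -5]
  [-7, -14, -24, -32]
Key observation: the optimum is the walk 1->3->3->3->3, with weight 8 + (-8) + (-8) + (-8) = -16.
Optimal value attained by: walk 1->3->3->3->3.
Answer: (A^⊗4)[1][3] = -16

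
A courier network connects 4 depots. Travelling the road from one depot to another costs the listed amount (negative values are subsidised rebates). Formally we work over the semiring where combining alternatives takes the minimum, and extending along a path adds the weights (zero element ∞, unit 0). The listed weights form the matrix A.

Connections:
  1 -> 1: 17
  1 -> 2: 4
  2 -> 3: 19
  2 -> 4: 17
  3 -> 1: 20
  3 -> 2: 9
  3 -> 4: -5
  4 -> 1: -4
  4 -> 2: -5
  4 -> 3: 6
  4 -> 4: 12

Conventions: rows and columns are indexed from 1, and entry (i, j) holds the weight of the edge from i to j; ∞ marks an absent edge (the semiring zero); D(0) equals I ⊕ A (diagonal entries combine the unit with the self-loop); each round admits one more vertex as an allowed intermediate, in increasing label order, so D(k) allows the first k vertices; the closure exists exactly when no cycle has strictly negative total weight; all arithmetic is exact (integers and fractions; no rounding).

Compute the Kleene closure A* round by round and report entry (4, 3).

D(0):
  [0, 4, ∞, ∞]
  [∞, 0, 19, 17]
  [20, 9, 0, -5]
  [-4, -5, 6, 0]
D(1):
  [0, 4, ∞, ∞]
  [∞, 0, 19, 17]
  [20, 9, 0, -5]
  [-4, -5, 6, 0]
D(2):
  [0, 4, 23, 21]
  [∞, 0, 19, 17]
  [20, 9, 0, -5]
  [-4, -5, 6, 0]
D(3):
  [0, 4, 23, 18]
  [39, 0, 19, 14]
  [20, 9, 0, -5]
  [-4, -5, 6, 0]
D(4):
  [0, 4, 23, 18]
  [10, 0, 19, 14]
  [-9, -10, 0, -5]
  [-4, -5, 6, 0]
Answer: A*[4][3] = 6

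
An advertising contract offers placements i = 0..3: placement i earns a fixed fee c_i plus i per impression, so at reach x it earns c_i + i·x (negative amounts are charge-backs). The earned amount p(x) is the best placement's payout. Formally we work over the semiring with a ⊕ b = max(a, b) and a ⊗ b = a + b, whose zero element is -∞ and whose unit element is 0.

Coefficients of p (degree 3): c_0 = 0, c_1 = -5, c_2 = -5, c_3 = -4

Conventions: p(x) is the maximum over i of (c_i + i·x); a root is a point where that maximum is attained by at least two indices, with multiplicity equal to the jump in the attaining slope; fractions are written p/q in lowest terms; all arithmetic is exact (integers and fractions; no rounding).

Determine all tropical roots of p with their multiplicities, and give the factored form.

hull edge (i=0, c=0) to (i=3, c=-4): slope -4/3, span 3
Factored form: p(x) = -4 ⊗ (x ⊕ 4/3) ⊗ (x ⊕ 4/3) ⊗ (x ⊕ 4/3)
Answer: roots = 4/3 (mult 3)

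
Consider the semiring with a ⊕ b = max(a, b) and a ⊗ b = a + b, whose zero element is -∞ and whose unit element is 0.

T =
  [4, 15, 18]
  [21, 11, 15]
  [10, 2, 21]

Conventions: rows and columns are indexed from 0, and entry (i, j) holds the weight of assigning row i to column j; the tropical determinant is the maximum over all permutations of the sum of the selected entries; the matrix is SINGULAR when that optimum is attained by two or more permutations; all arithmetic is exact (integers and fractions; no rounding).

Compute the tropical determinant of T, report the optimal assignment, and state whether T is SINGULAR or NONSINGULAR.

σ = (0, 1, 2): 4 + 11 + 21 = 36
σ = (0, 2, 1): 4 + 15 + 2 = 21
σ = (1, 0, 2): 15 + 21 + 21 = 57
σ = (1, 2, 0): 15 + 15 + 10 = 40
σ = (2, 0, 1): 18 + 21 + 2 = 41
σ = (2, 1, 0): 18 + 11 + 10 = 39
Optimal value attained by: σ = (1, 0, 2).
Answer: det⊕(T) = 57; verdict: NONSINGULAR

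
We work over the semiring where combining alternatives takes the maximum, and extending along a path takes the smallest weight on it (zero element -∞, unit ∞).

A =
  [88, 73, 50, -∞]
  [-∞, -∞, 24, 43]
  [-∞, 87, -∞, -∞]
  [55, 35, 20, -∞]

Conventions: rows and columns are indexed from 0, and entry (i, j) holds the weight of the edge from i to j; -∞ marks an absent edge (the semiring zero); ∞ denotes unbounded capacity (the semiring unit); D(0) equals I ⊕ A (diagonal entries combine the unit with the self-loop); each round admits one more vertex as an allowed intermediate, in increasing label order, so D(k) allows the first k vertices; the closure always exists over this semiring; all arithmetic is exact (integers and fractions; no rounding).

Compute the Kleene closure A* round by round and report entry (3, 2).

D(0):
  [∞, 73, 50, -∞]
  [-∞, ∞, 24, 43]
  [-∞, 87, ∞, -∞]
  [55, 35, 20, ∞]
D(1):
  [∞, 73, 50, -∞]
  [-∞, ∞, 24, 43]
  [-∞, 87, ∞, -∞]
  [55, 55, 50, ∞]
D(2):
  [∞, 73, 50, 43]
  [-∞, ∞, 24, 43]
  [-∞, 87, ∞, 43]
  [55, 55, 50, ∞]
D(3):
  [∞, 73, 50, 43]
  [-∞, ∞, 24, 43]
  [-∞, 87, ∞, 43]
  [55, 55, 50, ∞]
D(4):
  [∞, 73, 50, 43]
  [43, ∞, 43, 43]
  [43, 87, ∞, 43]
  [55, 55, 50, ∞]
Answer: A*[3][2] = 50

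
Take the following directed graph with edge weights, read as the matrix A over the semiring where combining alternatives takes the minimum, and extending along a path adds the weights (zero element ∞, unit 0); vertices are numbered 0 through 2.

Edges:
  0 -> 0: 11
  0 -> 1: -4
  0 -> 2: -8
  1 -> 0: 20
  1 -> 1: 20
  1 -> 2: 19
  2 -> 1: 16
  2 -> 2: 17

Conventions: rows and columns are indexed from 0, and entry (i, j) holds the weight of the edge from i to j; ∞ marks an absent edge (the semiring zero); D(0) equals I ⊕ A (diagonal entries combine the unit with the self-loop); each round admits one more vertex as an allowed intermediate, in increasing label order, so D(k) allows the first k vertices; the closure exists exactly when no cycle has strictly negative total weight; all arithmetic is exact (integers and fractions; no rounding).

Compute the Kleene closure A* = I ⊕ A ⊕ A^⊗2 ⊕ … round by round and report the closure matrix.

D(0):
  [0, -4, -8]
  [20, 0, 19]
  [∞, 16, 0]
D(1):
  [0, -4, -8]
  [20, 0, 12]
  [∞, 16, 0]
D(2):
  [0, -4, -8]
  [20, 0, 12]
  [36, 16, 0]
D(3):
  [0, -4, -8]
  [20, 0, 12]
  [36, 16, 0]
Answer: A* = [[0, -4, -8], [20, 0, 12], [36, 16, 0]]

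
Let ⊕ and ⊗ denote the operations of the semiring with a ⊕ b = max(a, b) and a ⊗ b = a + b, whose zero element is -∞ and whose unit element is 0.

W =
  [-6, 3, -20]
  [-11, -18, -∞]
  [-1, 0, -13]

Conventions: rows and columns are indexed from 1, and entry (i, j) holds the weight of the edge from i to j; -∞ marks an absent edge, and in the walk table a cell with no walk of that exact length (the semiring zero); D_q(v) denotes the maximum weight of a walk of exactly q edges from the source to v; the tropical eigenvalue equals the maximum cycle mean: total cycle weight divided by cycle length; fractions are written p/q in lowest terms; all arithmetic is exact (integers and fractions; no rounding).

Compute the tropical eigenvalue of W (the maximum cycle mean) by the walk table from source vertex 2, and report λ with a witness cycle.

q=0: [-∞, 0, -∞]
q=1: [-11, -18, -∞]
q=2: [-17, -8, -31]
q=3: [-19, -14, -37]
Optimal cycle mean attained by: cycle 1->2->1, total 3 + (-11), length 2.
Answer: λ = -4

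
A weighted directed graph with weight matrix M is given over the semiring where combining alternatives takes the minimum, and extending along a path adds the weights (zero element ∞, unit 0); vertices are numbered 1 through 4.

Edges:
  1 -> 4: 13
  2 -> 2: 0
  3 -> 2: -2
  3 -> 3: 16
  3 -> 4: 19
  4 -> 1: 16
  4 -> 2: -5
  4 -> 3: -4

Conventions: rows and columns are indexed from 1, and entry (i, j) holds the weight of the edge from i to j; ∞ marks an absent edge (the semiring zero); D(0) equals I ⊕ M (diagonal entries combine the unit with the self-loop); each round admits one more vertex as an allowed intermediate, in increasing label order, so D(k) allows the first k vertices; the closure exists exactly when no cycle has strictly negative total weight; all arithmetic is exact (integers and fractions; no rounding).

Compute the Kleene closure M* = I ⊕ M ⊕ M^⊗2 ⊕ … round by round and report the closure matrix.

D(0):
  [0, ∞, ∞, 13]
  [∞, 0, ∞, ∞]
  [∞, -2, 0, 19]
  [16, -5, -4, 0]
D(1):
  [0, ∞, ∞, 13]
  [∞, 0, ∞, ∞]
  [∞, -2, 0, 19]
  [16, -5, -4, 0]
D(2):
  [0, ∞, ∞, 13]
  [∞, 0, ∞, ∞]
  [∞, -2, 0, 19]
  [16, -5, -4, 0]
D(3):
  [0, ∞, ∞, 13]
  [∞, 0, ∞, ∞]
  [∞, -2, 0, 19]
  [16, -6, -4, 0]
D(4):
  [0, 7, 9, 13]
  [∞, 0, ∞, ∞]
  [35, -2, 0, 19]
  [16, -6, -4, 0]
Answer: M* = [[0, 7, 9, 13], [∞, 0, ∞, ∞], [35, -2, 0, 19], [16, -6, -4, 0]]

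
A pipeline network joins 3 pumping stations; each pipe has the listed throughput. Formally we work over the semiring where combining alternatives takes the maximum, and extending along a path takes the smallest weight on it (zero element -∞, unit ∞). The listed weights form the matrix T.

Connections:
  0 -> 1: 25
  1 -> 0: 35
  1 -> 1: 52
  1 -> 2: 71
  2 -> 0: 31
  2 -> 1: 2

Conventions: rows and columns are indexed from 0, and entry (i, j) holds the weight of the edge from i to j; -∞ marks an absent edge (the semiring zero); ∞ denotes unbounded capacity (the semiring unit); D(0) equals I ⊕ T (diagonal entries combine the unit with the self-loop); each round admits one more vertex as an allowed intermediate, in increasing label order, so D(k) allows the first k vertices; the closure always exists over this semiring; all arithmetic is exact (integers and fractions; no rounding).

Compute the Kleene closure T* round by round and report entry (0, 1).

D(0):
  [∞, 25, -∞]
  [35, ∞, 71]
  [31, 2, ∞]
D(1):
  [∞, 25, -∞]
  [35, ∞, 71]
  [31, 25, ∞]
D(2):
  [∞, 25, 25]
  [35, ∞, 71]
  [31, 25, ∞]
D(3):
  [∞, 25, 25]
  [35, ∞, 71]
  [31, 25, ∞]
Answer: T*[0][1] = 25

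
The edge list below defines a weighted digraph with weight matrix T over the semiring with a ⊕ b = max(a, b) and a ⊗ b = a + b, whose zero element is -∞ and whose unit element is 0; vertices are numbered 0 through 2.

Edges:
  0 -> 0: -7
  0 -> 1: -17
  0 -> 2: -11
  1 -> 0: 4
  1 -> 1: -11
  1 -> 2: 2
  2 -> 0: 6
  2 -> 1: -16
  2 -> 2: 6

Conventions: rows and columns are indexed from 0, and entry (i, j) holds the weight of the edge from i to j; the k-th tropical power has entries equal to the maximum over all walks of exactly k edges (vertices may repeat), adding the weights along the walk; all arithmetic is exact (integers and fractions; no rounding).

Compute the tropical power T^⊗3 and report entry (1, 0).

T^⊗2:
  [-5, -24, -5]
  [8, -13, 8]
  [12, -10, 12]
T^⊗3:
  [1, -21, 1]
  [14, -8, 14]
  [18, -4, 18]
Key observation: the optimum is the walk 1->2->2->0, with weight 2 + 6 + 6 = 14.
Optimal value attained by: walk 1->2->2->0.
Answer: (T^⊗3)[1][0] = 14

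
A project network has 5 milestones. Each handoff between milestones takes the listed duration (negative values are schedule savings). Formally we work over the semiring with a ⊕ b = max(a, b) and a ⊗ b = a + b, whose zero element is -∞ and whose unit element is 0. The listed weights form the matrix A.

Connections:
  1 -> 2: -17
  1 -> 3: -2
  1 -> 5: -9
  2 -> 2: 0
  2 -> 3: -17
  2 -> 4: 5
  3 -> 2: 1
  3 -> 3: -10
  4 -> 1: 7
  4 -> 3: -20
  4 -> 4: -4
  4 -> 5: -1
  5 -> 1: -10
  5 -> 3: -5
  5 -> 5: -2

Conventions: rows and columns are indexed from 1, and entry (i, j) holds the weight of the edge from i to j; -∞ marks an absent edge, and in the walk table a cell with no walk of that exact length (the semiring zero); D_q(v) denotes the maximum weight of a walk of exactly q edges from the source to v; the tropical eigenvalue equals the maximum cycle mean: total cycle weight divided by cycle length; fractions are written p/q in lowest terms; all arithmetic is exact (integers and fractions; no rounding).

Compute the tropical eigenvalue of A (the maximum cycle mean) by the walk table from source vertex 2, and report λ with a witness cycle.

q=0: [-∞, 0, -∞, -∞, -∞]
q=1: [-∞, 0, -17, 5, -∞]
q=2: [12, 0, -15, 5, 4]
q=3: [12, 0, 10, 5, 4]
q=4: [12, 11, 10, 5, 4]
q=5: [12, 11, 10, 16, 4]
Optimal cycle mean attained by: cycle 1->3->2->4->1, total (-2) + 1 + 5 + 7, length 4.
Answer: λ = 11/4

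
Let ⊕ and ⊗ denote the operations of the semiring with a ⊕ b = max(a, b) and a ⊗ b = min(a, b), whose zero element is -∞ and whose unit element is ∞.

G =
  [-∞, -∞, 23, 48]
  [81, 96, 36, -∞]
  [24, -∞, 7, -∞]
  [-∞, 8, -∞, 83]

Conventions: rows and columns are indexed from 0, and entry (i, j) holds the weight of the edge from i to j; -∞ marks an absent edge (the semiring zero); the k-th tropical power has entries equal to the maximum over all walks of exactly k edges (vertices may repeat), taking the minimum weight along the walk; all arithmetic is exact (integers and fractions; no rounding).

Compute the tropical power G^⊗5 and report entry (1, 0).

G^⊗2:
  [23, 8, 7, 48]
  [81, 96, 36, 48]
  [7, -∞, 23, 24]
  [8, 8, 8, 83]
G^⊗3:
  [8, 8, 23, 48]
  [81, 96, 36, 48]
  [23, 8, 7, 24]
  [8, 8, 8, 83]
G^⊗4:
  [23, 8, 8, 48]
  [81, 96, 36, 48]
  [8, 8, 23, 24]
  [8, 8, 8, 83]
G^⊗5:
  [8, 8, 23, 48]
  [81, 96, 36, 48]
  [23, 8, 8, 24]
  [8, 8, 8, 83]
Key observation: the optimum is the walk 1->1->1->1->1->0, with weight 96 min 96 min 96 min 96 min 81 = 81.
Optimal value attained by: walk 1->1->1->1->1->0.
Answer: (G^⊗5)[1][0] = 81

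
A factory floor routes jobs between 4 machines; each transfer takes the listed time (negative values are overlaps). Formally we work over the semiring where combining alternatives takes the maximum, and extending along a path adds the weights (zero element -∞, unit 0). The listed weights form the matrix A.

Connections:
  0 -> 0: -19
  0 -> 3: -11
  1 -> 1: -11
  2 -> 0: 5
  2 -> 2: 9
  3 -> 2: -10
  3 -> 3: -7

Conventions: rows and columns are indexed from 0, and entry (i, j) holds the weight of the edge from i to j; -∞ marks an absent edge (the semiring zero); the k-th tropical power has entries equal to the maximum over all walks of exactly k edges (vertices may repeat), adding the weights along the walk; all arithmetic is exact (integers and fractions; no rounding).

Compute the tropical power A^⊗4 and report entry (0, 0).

A^⊗2:
  [-38, -∞, -21, -18]
  [-∞, -22, -∞, -∞]
  [14, -∞, 18, -6]
  [-5, -∞, -1, -14]
A^⊗3:
  [-16, -∞, -12, -25]
  [-∞, -33, -∞, -∞]
  [23, -∞, 27, 3]
  [4, -∞, 8, -16]
A^⊗4:
  [-7, -∞, -3, -27]
  [-∞, -44, -∞, -∞]
  [32, -∞, 36, 12]
  [13, -∞, 17, -7]
Key observation: the optimum is the walk 0->3->2->2->0, with weight (-11) + (-10) + 9 + 5 = -7.
Optimal value attained by: walk 0->3->2->2->0.
Answer: (A^⊗4)[0][0] = -7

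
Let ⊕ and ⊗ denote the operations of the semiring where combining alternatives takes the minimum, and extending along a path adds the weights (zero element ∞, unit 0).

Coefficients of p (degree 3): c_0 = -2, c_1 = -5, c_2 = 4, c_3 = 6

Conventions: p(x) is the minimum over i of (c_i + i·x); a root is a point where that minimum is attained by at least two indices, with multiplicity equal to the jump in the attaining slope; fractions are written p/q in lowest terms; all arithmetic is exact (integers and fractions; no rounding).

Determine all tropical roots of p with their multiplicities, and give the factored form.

hull edge (i=0, c=-2) to (i=1, c=-5): slope -3, span 1
hull edge (i=1, c=-5) to (i=3, c=6): slope 11/2, span 2
Factored form: p(x) = 6 ⊗ (x ⊕ (-11/2)) ⊗ (x ⊕ (-11/2)) ⊗ (x ⊕ 3)
Answer: roots = -11/2 (mult 2), 3 (mult 1)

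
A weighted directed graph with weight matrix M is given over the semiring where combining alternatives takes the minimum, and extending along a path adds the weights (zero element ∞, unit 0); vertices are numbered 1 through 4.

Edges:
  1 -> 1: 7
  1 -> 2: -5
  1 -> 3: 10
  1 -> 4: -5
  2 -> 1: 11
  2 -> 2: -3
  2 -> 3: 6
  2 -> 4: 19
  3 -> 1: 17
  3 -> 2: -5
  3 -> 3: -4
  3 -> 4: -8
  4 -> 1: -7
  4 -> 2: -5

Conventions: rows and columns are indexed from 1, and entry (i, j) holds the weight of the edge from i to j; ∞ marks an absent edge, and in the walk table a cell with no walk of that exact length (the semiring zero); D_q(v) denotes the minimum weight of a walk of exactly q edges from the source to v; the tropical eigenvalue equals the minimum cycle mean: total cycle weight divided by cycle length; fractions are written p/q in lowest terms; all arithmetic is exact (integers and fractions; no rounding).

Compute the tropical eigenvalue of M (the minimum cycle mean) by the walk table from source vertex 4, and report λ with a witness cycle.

q=0: [∞, ∞, ∞, 0]
q=1: [-7, -5, ∞, ∞]
q=2: [0, -12, 1, -12]
q=3: [-19, -17, -6, -7]
q=4: [-14, -24, -11, -24]
Optimal cycle mean attained by: cycle 1->4->1, total (-5) + (-7), length 2.
Answer: λ = -6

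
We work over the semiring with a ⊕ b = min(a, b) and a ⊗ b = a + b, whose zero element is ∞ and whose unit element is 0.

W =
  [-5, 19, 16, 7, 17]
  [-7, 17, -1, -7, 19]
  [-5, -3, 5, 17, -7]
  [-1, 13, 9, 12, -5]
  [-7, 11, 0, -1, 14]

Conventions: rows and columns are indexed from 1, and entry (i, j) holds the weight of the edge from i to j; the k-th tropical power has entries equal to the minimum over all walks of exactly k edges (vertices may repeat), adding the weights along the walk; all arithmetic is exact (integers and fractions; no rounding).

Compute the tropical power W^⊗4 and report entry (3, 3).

W^⊗2:
  [-10, 13, 11, 2, 2]
  [-12, -4, 2, 0, -12]
  [-14, 2, -7, -10, -2]
  [-12, 6, -5, -6, 2]
  [-12, -3, 5, 0, -7]
W^⊗3:
  [-15, 8, 2, -3, -3]
  [-19, -1, -12, -13, -5]
  [-19, -10, -2, -7, -15]
  [-17, -8, 0, -5, -12]
  [-17, 2, -7, -10, -5]
W^⊗4:
  [-20, -1, -3, -8, -8]
  [-24, -15, -7, -12, -19]
  [-24, -5, -15, -17, -12]
  [-22, -3, -12, -15, -10]
  [-22, -10, -5, -10, -15]
Key observation: the optimum is the walk 3->2->4->5->3, with weight (-3) + (-7) + (-5) + 0 = -15.
Optimal value attained by: walk 3->2->4->5->3.
Answer: (W^⊗4)[3][3] = -15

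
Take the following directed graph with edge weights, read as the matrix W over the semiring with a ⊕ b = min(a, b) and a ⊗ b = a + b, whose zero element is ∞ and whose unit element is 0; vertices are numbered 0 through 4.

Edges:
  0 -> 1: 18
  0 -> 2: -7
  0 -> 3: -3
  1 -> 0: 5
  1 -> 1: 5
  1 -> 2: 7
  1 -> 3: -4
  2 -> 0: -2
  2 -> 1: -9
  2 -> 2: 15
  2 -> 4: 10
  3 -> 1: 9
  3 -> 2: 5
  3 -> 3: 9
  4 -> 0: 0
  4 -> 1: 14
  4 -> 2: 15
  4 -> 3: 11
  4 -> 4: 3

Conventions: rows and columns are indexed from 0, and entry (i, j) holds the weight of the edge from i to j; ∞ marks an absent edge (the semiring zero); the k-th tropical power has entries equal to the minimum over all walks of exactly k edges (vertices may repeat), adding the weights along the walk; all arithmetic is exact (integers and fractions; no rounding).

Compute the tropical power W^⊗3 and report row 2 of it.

W^⊗2:
  [-9, -16, 2, 6, 3]
  [5, -2, -2, 1, 17]
  [-4, -4, -9, -13, 13]
  [3, -4, 14, 5, 15]
  [3, 6, -7, -3, 6]
W^⊗3:
  [-11, -11, -16, -20, 6]
  [-4, -11, -2, -6, 8]
  [-11, -18, -11, -8, 1]
  [1, 1, -4, -8, 18]
  [-9, -16, -4, 0, 3]
Answer: row 2 of W^⊗3 = [-11, -18, -11, -8, 1]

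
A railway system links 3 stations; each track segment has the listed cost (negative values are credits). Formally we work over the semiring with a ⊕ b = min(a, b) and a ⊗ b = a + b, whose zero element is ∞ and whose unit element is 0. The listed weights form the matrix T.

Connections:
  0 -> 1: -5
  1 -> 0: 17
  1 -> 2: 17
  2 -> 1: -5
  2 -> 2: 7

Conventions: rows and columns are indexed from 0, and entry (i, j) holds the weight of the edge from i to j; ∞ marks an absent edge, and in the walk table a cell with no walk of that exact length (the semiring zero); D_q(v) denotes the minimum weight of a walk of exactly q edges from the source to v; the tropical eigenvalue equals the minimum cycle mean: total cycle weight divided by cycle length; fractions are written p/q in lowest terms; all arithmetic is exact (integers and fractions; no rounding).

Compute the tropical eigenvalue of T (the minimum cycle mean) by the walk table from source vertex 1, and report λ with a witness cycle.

q=0: [∞, 0, ∞]
q=1: [17, ∞, 17]
q=2: [∞, 12, 24]
q=3: [29, 19, 29]
Optimal cycle mean attained by: cycle 0->1->0, total (-5) + 17, length 2.
Answer: λ = 6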